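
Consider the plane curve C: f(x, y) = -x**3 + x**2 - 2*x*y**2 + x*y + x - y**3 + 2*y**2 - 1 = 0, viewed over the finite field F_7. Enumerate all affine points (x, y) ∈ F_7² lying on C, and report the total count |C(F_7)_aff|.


Affine F_7-points: {(0, 1), (1, 0), (1, 1), (1, 6), (2, 3), (2, 4), (2, 5), (3, 3), (4, 4), (5, 2), (6, 0)}; count = 11.

For each of the 49 pairs (x, y) ∈ F_7², evaluate f(x, y) mod 7. Record the zeros.
  x = 0: [0↦6, 1↦0, 2↦6, 3↦4, 4↦2, 5↦1, 6↦2]  zeros at y ∈ {1}
  x = 1: [0↦0, 1↦0, 2↦1, 3↦4, 4↦3, 5↦6, 6↦0]  zeros at y ∈ {0, 1, 6}
  x = 2: [0↦4, 1↦3, 2↦6, 3↦0, 4↦0, 5↦0, 6↦1]  zeros at y ∈ {3, 4, 5}
  x = 3: [0↦5, 1↦3, 2↦1, 3↦0, 4↦1, 5↦5, 6↦6]  zeros at y ∈ {3}
  x = 4: [0↦4, 1↦1, 2↦1, 3↦5, 4↦0, 5↦1, 6↦2]  zeros at y ∈ {4}
  x = 5: [0↦2, 1↦5, 2↦0, 3↦2, 4↦5, 5↦3, 6↦4]  zeros at y ∈ {2}
  x = 6: [0↦0, 1↦2, 2↦6, 3↦6, 4↦3, 5↦5, 6↦6]  zeros at y ∈ {0}
Collecting zeros: affine points = {(0, 1), (1, 0), (1, 1), (1, 6), (2, 3), (2, 4), (2, 5), (3, 3), (4, 4), (5, 2), (6, 0)}.
Total count |C(F_7)_aff| = 11.


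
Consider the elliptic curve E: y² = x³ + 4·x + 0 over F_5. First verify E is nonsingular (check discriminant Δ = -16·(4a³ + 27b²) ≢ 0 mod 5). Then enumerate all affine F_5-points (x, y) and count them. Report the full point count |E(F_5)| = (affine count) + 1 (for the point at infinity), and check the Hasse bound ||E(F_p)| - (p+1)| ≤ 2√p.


Affine points = {(0, 0), (1, 0), (2, 1), (2, 4), (3, 2), (3, 3), (4, 0)}; affine count = 7; |E(F_5)| = 8.

Discriminant check: Δ ∝ 4a³ + 27b² = 4·4³ + 27·0² = 4·64 + 27·0 ≡ 1 (mod 5). Nonzero ⇒ E is nonsingular.
For each x ∈ F_5, compute rhs = x³ + 4·x + 0 mod 5, then count y ∈ F_5 with y² ≡ rhs.
  x = 0: rhs = 0, matching y values: 0 (1 points).
  x = 1: rhs = 0, matching y values: 0 (1 points).
  x = 2: rhs = 1, matching y values: 1, 4 (2 points).
  x = 3: rhs = 4, matching y values: 2, 3 (2 points).
  x = 4: rhs = 0, matching y values: 0 (1 points).
Total affine count: 7.
Full point count |E(F_5)| = 7 + 1 = 8.
Hasse bound: |8 − (5+1)| = |2| = 2 ≤ 2√5 ≈ 4.4721 ✓.


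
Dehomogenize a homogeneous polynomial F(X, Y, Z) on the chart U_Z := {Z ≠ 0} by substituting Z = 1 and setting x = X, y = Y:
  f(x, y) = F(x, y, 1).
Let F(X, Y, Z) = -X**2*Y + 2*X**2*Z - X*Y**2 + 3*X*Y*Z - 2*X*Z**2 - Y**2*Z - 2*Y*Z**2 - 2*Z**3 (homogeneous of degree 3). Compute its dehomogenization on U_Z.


f(x, y) = -x**2*y + 2*x**2 - x*y**2 + 3*x*y - 2*x - y**2 - 2*y - 2

On U_Z we set Z = 1. Each monomial c·X^i·Y^j·Z^k in F becomes c·x^i·y^j·1^k = c·x^i·y^j.
Substituting Z = 1: F(X, Y, 1) = -x**2*y + 2*x**2 - x*y**2 + 3*x*y - 2*x - y**2 - 2*y - 2.
Note: deg(f) ≤ deg(F) = 3; strict inequality happens when F is divisible by Z (lost terms).


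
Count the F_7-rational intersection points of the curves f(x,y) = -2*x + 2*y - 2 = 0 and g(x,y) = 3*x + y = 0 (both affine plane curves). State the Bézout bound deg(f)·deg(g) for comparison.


Common zeros: {(5, 6)}; count = 1; Bézout bound = 1.

deg(f) = 1, deg(g) = 1, so Bézout bound = 1.
Scan x ∈ F_7. For each x, list the y ∈ F_7 with f(x, y) ≡ 0 and those with g(x, y) ≡ 0 (mod 7); the common zeros in that column are the intersection.
  x = 0: f ≡ 0 at y ∈ {1}; g ≡ 0 at y ∈ {0}; common: ∅.
  x = 1: f ≡ 0 at y ∈ {2}; g ≡ 0 at y ∈ {4}; common: ∅.
  x = 2: f ≡ 0 at y ∈ {3}; g ≡ 0 at y ∈ {1}; common: ∅.
  x = 3: f ≡ 0 at y ∈ {4}; g ≡ 0 at y ∈ {5}; common: ∅.
  x = 4: f ≡ 0 at y ∈ {5}; g ≡ 0 at y ∈ {2}; common: ∅.
  x = 5: f ≡ 0 at y ∈ {6}; g ≡ 0 at y ∈ {6}; common: {6}.
  x = 6: f ≡ 0 at y ∈ {0}; g ≡ 0 at y ∈ {3}; common: ∅.
Collecting: common zeros = {(5, 6)}, so the count is 1.
Comparison with the Bézout bound: 1 ≤ 1 = deg(f)·deg(g), as expected for curves with no common component (the bound is attained).


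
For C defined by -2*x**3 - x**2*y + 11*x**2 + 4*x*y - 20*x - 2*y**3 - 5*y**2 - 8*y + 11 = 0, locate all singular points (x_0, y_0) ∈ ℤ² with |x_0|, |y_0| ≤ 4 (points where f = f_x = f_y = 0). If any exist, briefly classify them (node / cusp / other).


Singular points: {(2, -1)}; classification: cusp.

Compute partial derivatives:
  f_x = -6*x**2 - 2*x*y + 22*x + 4*y - 20.
  f_y = -x**2 + 4*x - 6*y**2 - 10*y - 8.
Scan x_0 ∈ {−4, ..., 4}. For each x_0, f_y(x_0, y) is a polynomial in y; find its integer roots y ∈ {−4, ..., 4}, then test f_x and f at those candidates.
  x = -4: f_y(-4, y) = -6*y**2 - 10*y - 40; no integer root y with |y| ≤ 4.
  x = -3: f_y(-3, y) = -6*y**2 - 10*y - 29; no integer root y with |y| ≤ 4.
  x = -2: f_y(-2, y) = -6*y**2 - 10*y - 20; no integer root y with |y| ≤ 4.
  x = -1: f_y(-1, y) = -6*y**2 - 10*y - 13; no integer root y with |y| ≤ 4.
  x = 0: f_y(0, y) = -6*y**2 - 10*y - 8; no integer root y with |y| ≤ 4.
  x = 1: f_y(1, y) = -6*y**2 - 10*y - 5; no integer root y with |y| ≤ 4.
  x = 2: f_y(2, y) = -6*y**2 - 10*y - 4; vanishes at y ∈ {-1}. (2, -1): f_x = 0, f = 0 — SINGULAR.
  x = 3: f_y(3, y) = -6*y**2 - 10*y - 5; no integer root y with |y| ≤ 4.
  x = 4: f_y(4, y) = -6*y**2 - 10*y - 8; no integer root y with |y| ≤ 4.
Only singular point on the grid: (2, -1).
Classify: substitute x = 2 + u, y = -1 + v and expand: f = -2*u**3 - u**2*v - 2*v**3 + v**2.
No constant or linear terms (consistent with a singular point). Quadratic part: v**2. Cubic part: -2*u**3 - u**2*v - 2*v**3.
The quadratic part v**2 is a perfect square, so there is a single (double) tangent line v = 0, i.e. y = -1. Restricting the cubic part to that line (v = 0) leaves -2*u**3 ≠ 0, so f is not divisible by v and the branch is v² ≈ 2*u**3 to lowest order — this is a cusp.
Classification: cusp.


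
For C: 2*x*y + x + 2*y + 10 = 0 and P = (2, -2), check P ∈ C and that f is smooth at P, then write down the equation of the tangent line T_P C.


Tangent line at P: -3*x + 6*y + 18 = 0.

Step 1: f(2, -2) = 0, so P lies on C.
Step 2: partial derivatives
  f_x(x, y) = 2*y + 1, f_y(x, y) = 2*x + 2.
  f_x(P) = -3, f_y(P) = 6 (gradient nonzero, so P is smooth).
Step 3: tangent line at P: -3·(x − 2) + 6·(y − -2) = 0.
Expanding: -3*x + 6*y + 18 = 0.


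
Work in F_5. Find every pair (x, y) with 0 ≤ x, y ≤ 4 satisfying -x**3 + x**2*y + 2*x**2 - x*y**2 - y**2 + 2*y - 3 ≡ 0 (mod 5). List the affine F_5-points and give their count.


Affine F_5-points: {(2, 1), (3, 1), (3, 3), (4, 0)}; count = 4.

For each of the 25 pairs (x, y) ∈ F_5², evaluate f(x, y) mod 5. Record the zeros.
  x = 0: [0↦2, 1↦3, 2↦2, 3↦4, 4↦4]  zeros at y ∈ ∅
  x = 1: [0↦3, 1↦4, 2↦1, 3↦4, 4↦3]  zeros at y ∈ ∅
  x = 2: [0↦2, 1↦0, 2↦2, 3↦3, 4↦3]  zeros at y ∈ {1}
  x = 3: [0↦3, 1↦0, 2↦4, 3↦0, 4↦3]  zeros at y ∈ {1, 3}
  x = 4: [0↦0, 1↦3, 2↦1, 3↦4, 4↦2]  zeros at y ∈ {0}
Collecting zeros: affine points = {(2, 1), (3, 1), (3, 3), (4, 0)}.
Total count |C(F_5)_aff| = 4.


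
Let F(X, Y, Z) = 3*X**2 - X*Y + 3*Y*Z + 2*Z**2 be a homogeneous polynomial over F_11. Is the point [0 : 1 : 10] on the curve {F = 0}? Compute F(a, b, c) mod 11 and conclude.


F(0,1,10) ≡ 10 (mod 11); P is NOT on the curve.

Evaluate F(0, 1, 10) term-by-term (mod 11).
  3*X**2 ↦ 3·0·1·1 = 0
  -X*Y ↦ -1·0·1·1 = 0
  3*Y*Z ↦ 3·1·1·10 = 30
  2*Z**2 ↦ 2·1·1·100 = 200
Sum: F(0, 1, 10) = (0) + (0) + (30) + (200) = 230.
Reducing mod 11: 230 ≡ 10 (mod 11).
Since F(a, b, c) ≡ 10 ≠ 0 (mod 11), P does NOT lie on the curve.


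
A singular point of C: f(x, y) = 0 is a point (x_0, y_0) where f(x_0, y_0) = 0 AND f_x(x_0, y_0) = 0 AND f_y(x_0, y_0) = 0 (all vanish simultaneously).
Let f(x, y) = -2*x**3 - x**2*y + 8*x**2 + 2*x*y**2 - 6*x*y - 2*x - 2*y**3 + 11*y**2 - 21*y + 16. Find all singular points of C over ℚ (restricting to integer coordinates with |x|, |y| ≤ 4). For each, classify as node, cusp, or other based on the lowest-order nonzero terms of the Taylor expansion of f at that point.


Singular points: {(1, 2)}; classification: cusp.

Compute partial derivatives:
  f_x = -6*x**2 - 2*x*y + 16*x + 2*y**2 - 6*y - 2.
  f_y = -x**2 + 4*x*y - 6*x - 6*y**2 + 22*y - 21.
Scan x_0 ∈ {−4, ..., 4}. For each x_0, f_y(x_0, y) is a polynomial in y; find its integer roots y ∈ {−4, ..., 4}, then test f_x and f at those candidates.
  x = -4: f_y(-4, y) = -6*y**2 + 6*y - 13; no integer root y with |y| ≤ 4.
  x = -3: f_y(-3, y) = -6*y**2 + 10*y - 12; no integer root y with |y| ≤ 4.
  x = -2: f_y(-2, y) = -6*y**2 + 14*y - 13; no integer root y with |y| ≤ 4.
  x = -1: f_y(-1, y) = -6*y**2 + 18*y - 16; no integer root y with |y| ≤ 4.
  x = 0: f_y(0, y) = -6*y**2 + 22*y - 21; no integer root y with |y| ≤ 4.
  x = 1: f_y(1, y) = -6*y**2 + 26*y - 28; vanishes at y ∈ {2}. (1, 2): f_x = 0, f = 0 — SINGULAR.
  x = 2: f_y(2, y) = -6*y**2 + 30*y - 37; no integer root y with |y| ≤ 4.
  x = 3: f_y(3, y) = -6*y**2 + 34*y - 48; vanishes at y ∈ {3}. (3, 3): f_x = -26 ≠ 0.
  x = 4: f_y(4, y) = -6*y**2 + 38*y - 61; no integer root y with |y| ≤ 4.
Only singular point on the grid: (1, 2).
Classify: substitute x = 1 + u, y = 2 + v and expand: f = -2*u**3 - u**2*v + 2*u*v**2 - 2*v**3 + v**2.
No constant or linear terms (consistent with a singular point). Quadratic part: v**2. Cubic part: -2*u**3 - u**2*v + 2*u*v**2 - 2*v**3.
The quadratic part v**2 is a perfect square, so there is a single (double) tangent line v = 0, i.e. y = 2. Restricting the cubic part to that line (v = 0) leaves -2*u**3 ≠ 0, so f is not divisible by v and the branch is v² ≈ 2*u**3 to lowest order — this is a cusp.
Classification: cusp.


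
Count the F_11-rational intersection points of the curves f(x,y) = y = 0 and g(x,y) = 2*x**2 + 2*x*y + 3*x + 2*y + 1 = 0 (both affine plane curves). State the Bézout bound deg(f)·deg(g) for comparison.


Common zeros: {(5, 0), (10, 0)}; count = 2; Bézout bound = 2.

deg(f) = 1, deg(g) = 2, so Bézout bound = 2.
Scan x ∈ F_11. For each x, list the y ∈ F_11 with f(x, y) ≡ 0 and those with g(x, y) ≡ 0 (mod 11); the common zeros in that column are the intersection.
  x = 0: f ≡ 0 at y ∈ {0}; g ≡ 0 at y ∈ {5}; common: ∅.
  x = 1: f ≡ 0 at y ∈ {0}; g ≡ 0 at y ∈ {4}; common: ∅.
  x = 2: f ≡ 0 at y ∈ {0}; g ≡ 0 at y ∈ {3}; common: ∅.
  x = 3: f ≡ 0 at y ∈ {0}; g ≡ 0 at y ∈ {2}; common: ∅.
  x = 4: f ≡ 0 at y ∈ {0}; g ≡ 0 at y ∈ {1}; common: ∅.
  x = 5: f ≡ 0 at y ∈ {0}; g ≡ 0 at y ∈ {0}; common: {0}.
  x = 6: f ≡ 0 at y ∈ {0}; g ≡ 0 at y ∈ {10}; common: ∅.
  x = 7: f ≡ 0 at y ∈ {0}; g ≡ 0 at y ∈ {9}; common: ∅.
  x = 8: f ≡ 0 at y ∈ {0}; g ≡ 0 at y ∈ {8}; common: ∅.
  x = 9: f ≡ 0 at y ∈ {0}; g ≡ 0 at y ∈ {7}; common: ∅.
  x = 10: f ≡ 0 at y ∈ {0}; g ≡ 0 at y ∈ {0, 1, 2, 3, 4, 5, 6, 7, 8, 9, 10}; common: {0}.
Collecting: common zeros = {(5, 0), (10, 0)}, so the count is 2.
Comparison with the Bézout bound: 2 ≤ 2 = deg(f)·deg(g), as expected for curves with no common component (the bound is attained).


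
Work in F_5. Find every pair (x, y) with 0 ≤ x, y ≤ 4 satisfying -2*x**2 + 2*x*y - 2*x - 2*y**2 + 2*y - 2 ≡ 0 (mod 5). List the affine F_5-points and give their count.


Affine F_5-points: {(2, 1), (2, 2), (3, 1), (3, 3), (4, 2), (4, 3)}; count = 6.

For each of the 25 pairs (x, y) ∈ F_5², evaluate f(x, y) mod 5. Record the zeros.
  x = 0: [0↦3, 1↦3, 2↦4, 3↦1, 4↦4]  zeros at y ∈ ∅
  x = 1: [0↦4, 1↦1, 2↦4, 3↦3, 4↦3]  zeros at y ∈ ∅
  x = 2: [0↦1, 1↦0, 2↦0, 3↦1, 4↦3]  zeros at y ∈ {1, 2}
  x = 3: [0↦4, 1↦0, 2↦2, 3↦0, 4↦4]  zeros at y ∈ {1, 3}
  x = 4: [0↦3, 1↦1, 2↦0, 3↦0, 4↦1]  zeros at y ∈ {2, 3}
Collecting zeros: affine points = {(2, 1), (2, 2), (3, 1), (3, 3), (4, 2), (4, 3)}.
Total count |C(F_5)_aff| = 6.


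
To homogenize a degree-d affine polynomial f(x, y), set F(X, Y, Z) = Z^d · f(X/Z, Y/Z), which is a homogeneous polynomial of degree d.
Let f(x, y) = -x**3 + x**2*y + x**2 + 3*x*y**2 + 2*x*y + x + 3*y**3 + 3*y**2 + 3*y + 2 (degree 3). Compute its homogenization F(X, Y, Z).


F(X, Y, Z) = -X**3 + X**2*Y + X**2*Z + 3*X*Y**2 + 2*X*Y*Z + X*Z**2 + 3*Y**3 + 3*Y**2*Z + 3*Y*Z**2 + 2*Z**3

deg(f) = 3.
Substitute x = X/Z, y = Y/Z into f, then multiply by Z^3.
  monomial -1·x^3·y^0 ↦ -1·X^3·Y^0·Z^0.
  monomial 1·x^2·y^1 ↦ 1·X^2·Y^1·Z^0.
  monomial 1·x^2·y^0 ↦ 1·X^2·Y^0·Z^1.
  monomial 3·x^1·y^2 ↦ 3·X^1·Y^2·Z^0.
  monomial 2·x^1·y^1 ↦ 2·X^1·Y^1·Z^1.
  monomial 1·x^1·y^0 ↦ 1·X^1·Y^0·Z^2.
  monomial 3·x^0·y^3 ↦ 3·X^0·Y^3·Z^0.
  monomial 3·x^0·y^2 ↦ 3·X^0·Y^2·Z^1.
  monomial 3·x^0·y^1 ↦ 3·X^0·Y^1·Z^2.
  monomial 2·x^0·y^0 ↦ 2·X^0·Y^0·Z^3.
Collecting: F(X, Y, Z) = -X**3 + X**2*Y + X**2*Z + 3*X*Y**2 + 2*X*Y*Z + X*Z**2 + 3*Y**3 + 3*Y**2*Z + 3*Y*Z**2 + 2*Z**3.


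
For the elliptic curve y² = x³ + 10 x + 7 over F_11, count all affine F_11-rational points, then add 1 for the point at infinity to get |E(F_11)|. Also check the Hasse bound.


Affine points = {(3, 3), (3, 8), (4, 1), (4, 10), (8, 4), (8, 7), (9, 1), (9, 10)}; affine count = 8; |E(F_11)| = 9.

Discriminant check: Δ ∝ 4a³ + 27b² = 4·10³ + 27·7² = 4·1000 + 27·49 ≡ 10 (mod 11). Nonzero ⇒ E is nonsingular.
For each x ∈ F_11, compute rhs = x³ + 10·x + 7 mod 11, then count y ∈ F_11 with y² ≡ rhs.
  x = 0: rhs = 7, matching y values: none (0 points).
  x = 1: rhs = 7, matching y values: none (0 points).
  x = 2: rhs = 2, matching y values: none (0 points).
  x = 3: rhs = 9, matching y values: 3, 8 (2 points).
  x = 4: rhs = 1, matching y values: 1, 10 (2 points).
  x = 5: rhs = 6, matching y values: none (0 points).
  x = 6: rhs = 8, matching y values: none (0 points).
  x = 7: rhs = 2, matching y values: none (0 points).
  x = 8: rhs = 5, matching y values: 4, 7 (2 points).
  x = 9: rhs = 1, matching y values: 1, 10 (2 points).
  x = 10: rhs = 7, matching y values: none (0 points).
Total affine count: 8.
Full point count |E(F_11)| = 8 + 1 = 9.
Hasse bound: |9 − (11+1)| = |-3| = 3 ≤ 2√11 ≈ 6.6332 ✓.


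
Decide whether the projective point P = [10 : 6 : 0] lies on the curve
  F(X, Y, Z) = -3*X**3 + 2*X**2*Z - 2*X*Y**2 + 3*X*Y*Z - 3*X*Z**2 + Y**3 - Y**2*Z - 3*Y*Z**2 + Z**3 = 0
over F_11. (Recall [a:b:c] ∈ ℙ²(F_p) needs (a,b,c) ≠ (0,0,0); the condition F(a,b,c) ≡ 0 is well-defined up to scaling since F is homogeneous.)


F(10,6,0) ≡ 5 (mod 11); P is NOT on the curve.

Evaluate F(10, 6, 0) term-by-term (mod 11).
  -3*X**3 ↦ -3·1000·1·1 = -3000
  2*X**2*Z ↦ 2·100·1·0 = 0
  -2*X*Y**2 ↦ -2·10·36·1 = -720
  3*X*Y*Z ↦ 3·10·6·0 = 0
  -3*X*Z**2 ↦ -3·10·1·0 = 0
  Y**3 ↦ 1·1·216·1 = 216
  -Y**2*Z ↦ -1·1·36·0 = 0
  -3*Y*Z**2 ↦ -3·1·6·0 = 0
  Z**3 ↦ 1·1·1·0 = 0
Sum: F(10, 6, 0) = (-3000) + (0) + (-720) + (0) + (0) + (216) + (0) + (0) + (0) = -3504.
Reducing mod 11: -3504 ≡ 5 (mod 11).
Since F(a, b, c) ≡ 5 ≠ 0 (mod 11), P does NOT lie on the curve.


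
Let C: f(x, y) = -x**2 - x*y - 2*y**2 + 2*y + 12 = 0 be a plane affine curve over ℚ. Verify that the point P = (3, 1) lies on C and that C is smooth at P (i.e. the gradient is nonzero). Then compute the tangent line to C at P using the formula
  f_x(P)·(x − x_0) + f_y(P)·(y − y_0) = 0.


Tangent line at P: -7*x - 5*y + 26 = 0.

Step 1: f(3, 1) = 0, so P lies on C.
Step 2: partial derivatives
  f_x(x, y) = -2*x - y, f_y(x, y) = -x - 4*y + 2.
  f_x(P) = -7, f_y(P) = -5 (gradient nonzero, so P is smooth).
Step 3: tangent line at P: -7·(x − 3) + -5·(y − 1) = 0.
Expanding: -7*x - 5*y + 26 = 0.


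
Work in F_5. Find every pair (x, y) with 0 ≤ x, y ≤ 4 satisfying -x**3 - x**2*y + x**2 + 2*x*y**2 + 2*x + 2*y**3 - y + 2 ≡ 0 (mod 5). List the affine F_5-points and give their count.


Affine F_5-points: {(1, 3), (3, 0), (3, 2), (4, 1), (4, 4)}; count = 5.

For each of the 25 pairs (x, y) ∈ F_5², evaluate f(x, y) mod 5. Record the zeros.
  x = 0: [0↦2, 1↦3, 2↦1, 3↦3, 4↦1]  zeros at y ∈ ∅
  x = 1: [0↦4, 1↦1, 2↦4, 3↦0, 4↦1]  zeros at y ∈ {3}
  x = 2: [0↦2, 1↦3, 2↦4, 3↦2, 4↦4]  zeros at y ∈ ∅
  x = 3: [0↦0, 1↦3, 2↦0, 3↦3, 4↦4]  zeros at y ∈ {0, 2}
  x = 4: [0↦2, 1↦0, 2↦1, 3↦2, 4↦0]  zeros at y ∈ {1, 4}
Collecting zeros: affine points = {(1, 3), (3, 0), (3, 2), (4, 1), (4, 4)}.
Total count |C(F_5)_aff| = 5.


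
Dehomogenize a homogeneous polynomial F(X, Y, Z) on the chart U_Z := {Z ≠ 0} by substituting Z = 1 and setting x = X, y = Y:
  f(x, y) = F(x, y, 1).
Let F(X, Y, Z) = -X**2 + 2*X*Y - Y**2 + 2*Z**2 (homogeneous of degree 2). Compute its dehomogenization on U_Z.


f(x, y) = -x**2 + 2*x*y - y**2 + 2

On U_Z we set Z = 1. Each monomial c·X^i·Y^j·Z^k in F becomes c·x^i·y^j·1^k = c·x^i·y^j.
Substituting Z = 1: F(X, Y, 1) = -x**2 + 2*x*y - y**2 + 2.
Note: deg(f) ≤ deg(F) = 2; strict inequality happens when F is divisible by Z (lost terms).


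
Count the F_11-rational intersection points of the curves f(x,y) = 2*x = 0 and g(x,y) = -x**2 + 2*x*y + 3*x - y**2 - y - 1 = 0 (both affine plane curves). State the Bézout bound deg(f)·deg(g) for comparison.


Common zeros: ∅; count = 0; Bézout bound = 2.

deg(f) = 1, deg(g) = 2, so Bézout bound = 2.
Scan x ∈ F_11. For each x, list the y ∈ F_11 with f(x, y) ≡ 0 and those with g(x, y) ≡ 0 (mod 11); the common zeros in that column are the intersection.
  x = 0: f ≡ 0 at y ∈ {0, 1, 2, 3, 4, 5, 6, 7, 8, 9, 10}; g ≡ 0 at y ∈ ∅; common: ∅.
  x = 1: f ≡ 0 at y ∈ ∅; g ≡ 0 at y ∈ {4, 8}; common: ∅.
  x = 2: f ≡ 0 at y ∈ ∅; g ≡ 0 at y ∈ ∅; common: ∅.
  x = 3: f ≡ 0 at y ∈ ∅; g ≡ 0 at y ∈ ∅; common: ∅.
  x = 4: f ≡ 0 at y ∈ ∅; g ≡ 0 at y ∈ ∅; common: ∅.
  x = 5: f ≡ 0 at y ∈ ∅; g ≡ 0 at y ∈ {0, 9}; common: ∅.
  x = 6: f ≡ 0 at y ∈ ∅; g ≡ 0 at y ∈ {5, 6}; common: ∅.
  x = 7: f ≡ 0 at y ∈ ∅; g ≡ 0 at y ∈ {5, 8}; common: ∅.
  x = 8: f ≡ 0 at y ∈ ∅; g ≡ 0 at y ∈ ∅; common: ∅.
  x = 9: f ≡ 0 at y ∈ ∅; g ≡ 0 at y ∈ {0, 6}; common: ∅.
  x = 10: f ≡ 0 at y ∈ ∅; g ≡ 0 at y ∈ {4}; common: ∅.
Collecting: common zeros = ∅, so the count is 0.
Comparison with the Bézout bound: 0 ≤ 2 = deg(f)·deg(g), as expected for curves with no common component (the affine F_11-count falls short of the bound because intersections may lie at infinity, over extension fields, or carry multiplicity).


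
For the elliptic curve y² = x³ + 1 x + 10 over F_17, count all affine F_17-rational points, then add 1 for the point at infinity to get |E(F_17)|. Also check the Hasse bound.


Affine points = {(5, 2), (5, 15), (9, 0), (10, 0), (11, 3), (11, 14), (12, 4), (12, 13), (15, 0), (16, 5), (16, 12)}; affine count = 11; |E(F_17)| = 12.

Discriminant check: Δ ∝ 4a³ + 27b² = 4·1³ + 27·10² = 4·1 + 27·100 ≡ 1 (mod 17). Nonzero ⇒ E is nonsingular.
For each x ∈ F_17, compute rhs = x³ + 1·x + 10 mod 17, then count y ∈ F_17 with y² ≡ rhs.
  x = 0: rhs = 10, matching y values: none (0 points).
  x = 1: rhs = 12, matching y values: none (0 points).
  x = 2: rhs = 3, matching y values: none (0 points).
  x = 3: rhs = 6, matching y values: none (0 points).
  x = 4: rhs = 10, matching y values: none (0 points).
  x = 5: rhs = 4, matching y values: 2, 15 (2 points).
  x = 6: rhs = 11, matching y values: none (0 points).
  x = 7: rhs = 3, matching y values: none (0 points).
  x = 8: rhs = 3, matching y values: none (0 points).
  x = 9: rhs = 0, matching y values: 0 (1 points).
  x = 10: rhs = 0, matching y values: 0 (1 points).
  x = 11: rhs = 9, matching y values: 3, 14 (2 points).
  x = 12: rhs = 16, matching y values: 4, 13 (2 points).
  x = 13: rhs = 10, matching y values: none (0 points).
  x = 14: rhs = 14, matching y values: none (0 points).
  x = 15: rhs = 0, matching y values: 0 (1 points).
  x = 16: rhs = 8, matching y values: 5, 12 (2 points).
Total affine count: 11.
Full point count |E(F_17)| = 11 + 1 = 12.
Hasse bound: |12 − (17+1)| = |-6| = 6 ≤ 2√17 ≈ 8.2462 ✓.


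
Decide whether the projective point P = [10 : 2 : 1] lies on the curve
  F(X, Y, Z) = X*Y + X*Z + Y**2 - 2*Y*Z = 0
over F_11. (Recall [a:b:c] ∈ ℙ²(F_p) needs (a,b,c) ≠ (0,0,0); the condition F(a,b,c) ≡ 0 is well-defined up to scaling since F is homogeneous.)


F(10,2,1) ≡ 8 (mod 11); P is NOT on the curve.

Evaluate F(10, 2, 1) term-by-term (mod 11).
  X*Y ↦ 1·10·2·1 = 20
  X*Z ↦ 1·10·1·1 = 10
  Y**2 ↦ 1·1·4·1 = 4
  -2*Y*Z ↦ -2·1·2·1 = -4
Sum: F(10, 2, 1) = (20) + (10) + (4) + (-4) = 30.
Reducing mod 11: 30 ≡ 8 (mod 11).
Since F(a, b, c) ≡ 8 ≠ 0 (mod 11), P does NOT lie on the curve.


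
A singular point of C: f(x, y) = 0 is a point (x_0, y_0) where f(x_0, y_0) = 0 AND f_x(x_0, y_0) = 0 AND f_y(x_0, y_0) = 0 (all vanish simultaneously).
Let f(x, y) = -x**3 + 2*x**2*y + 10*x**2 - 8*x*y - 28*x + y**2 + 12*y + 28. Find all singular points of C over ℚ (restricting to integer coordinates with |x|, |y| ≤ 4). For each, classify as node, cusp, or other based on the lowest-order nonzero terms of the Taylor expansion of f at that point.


Singular points: {(2, -2)}; classification: cusp.

Compute partial derivatives:
  f_x = -3*x**2 + 4*x*y + 20*x - 8*y - 28.
  f_y = 2*x**2 - 8*x + 2*y + 12.
Scan x_0 ∈ {−4, ..., 4}. For each x_0, f_y(x_0, y) is a polynomial in y; find its integer roots y ∈ {−4, ..., 4}, then test f_x and f at those candidates.
  x = -4: f_y(-4, y) = 2*y + 76; no integer root y with |y| ≤ 4.
  x = -3: f_y(-3, y) = 2*y + 54; no integer root y with |y| ≤ 4.
  x = -2: f_y(-2, y) = 2*y + 36; no integer root y with |y| ≤ 4.
  x = -1: f_y(-1, y) = 2*y + 22; no integer root y with |y| ≤ 4.
  x = 0: f_y(0, y) = 2*y + 12; no integer root y with |y| ≤ 4.
  x = 1: f_y(1, y) = 2*y + 6; vanishes at y ∈ {-3}. (1, -3): f_x = 1 ≠ 0.
  x = 2: f_y(2, y) = 2*y + 4; vanishes at y ∈ {-2}. (2, -2): f_x = 0, f = 0 — SINGULAR.
  x = 3: f_y(3, y) = 2*y + 6; vanishes at y ∈ {-3}. (3, -3): f_x = -7 ≠ 0.
  x = 4: f_y(4, y) = 2*y + 12; no integer root y with |y| ≤ 4.
Only singular point on the grid: (2, -2).
Classify: substitute x = 2 + u, y = -2 + v and expand: f = -u**3 + 2*u**2*v + v**2.
No constant or linear terms (consistent with a singular point). Quadratic part: v**2. Cubic part: -u**3 + 2*u**2*v.
The quadratic part v**2 is a perfect square, so there is a single (double) tangent line v = 0, i.e. y = -2. Restricting the cubic part to that line (v = 0) leaves -u**3 ≠ 0, so f is not divisible by v and the branch is v² ≈ u**3 to lowest order — this is a cusp.
Classification: cusp.


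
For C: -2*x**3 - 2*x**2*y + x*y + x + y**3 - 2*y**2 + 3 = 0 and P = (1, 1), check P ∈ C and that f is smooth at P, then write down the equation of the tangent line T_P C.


Tangent line at P: -8*x - 2*y + 10 = 0.

Step 1: f(1, 1) = 0, so P lies on C.
Step 2: partial derivatives
  f_x(x, y) = -6*x**2 - 4*x*y + y + 1, f_y(x, y) = -2*x**2 + x + 3*y**2 - 4*y.
  f_x(P) = -8, f_y(P) = -2 (gradient nonzero, so P is smooth).
Step 3: tangent line at P: -8·(x − 1) + -2·(y − 1) = 0.
Expanding: -8*x - 2*y + 10 = 0.


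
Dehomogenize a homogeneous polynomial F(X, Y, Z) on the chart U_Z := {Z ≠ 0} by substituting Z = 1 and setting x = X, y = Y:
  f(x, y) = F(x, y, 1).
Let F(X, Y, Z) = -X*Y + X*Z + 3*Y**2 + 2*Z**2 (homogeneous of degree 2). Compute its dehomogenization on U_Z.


f(x, y) = -x*y + x + 3*y**2 + 2

On U_Z we set Z = 1. Each monomial c·X^i·Y^j·Z^k in F becomes c·x^i·y^j·1^k = c·x^i·y^j.
Substituting Z = 1: F(X, Y, 1) = -x*y + x + 3*y**2 + 2.
Note: deg(f) ≤ deg(F) = 2; strict inequality happens when F is divisible by Z (lost terms).


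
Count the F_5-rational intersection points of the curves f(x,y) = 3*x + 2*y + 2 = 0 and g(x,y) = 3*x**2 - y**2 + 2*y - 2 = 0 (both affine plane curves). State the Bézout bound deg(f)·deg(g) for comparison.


Common zeros: {(0, 4), (3, 2)}; count = 2; Bézout bound = 2.

deg(f) = 1, deg(g) = 2, so Bézout bound = 2.
Scan x ∈ F_5. For each x, list the y ∈ F_5 with f(x, y) ≡ 0 and those with g(x, y) ≡ 0 (mod 5); the common zeros in that column are the intersection.
  x = 0: f ≡ 0 at y ∈ {4}; g ≡ 0 at y ∈ {3, 4}; common: {4}.
  x = 1: f ≡ 0 at y ∈ {0}; g ≡ 0 at y ∈ ∅; common: ∅.
  x = 2: f ≡ 0 at y ∈ {1}; g ≡ 0 at y ∈ {0, 2}; common: ∅.
  x = 3: f ≡ 0 at y ∈ {2}; g ≡ 0 at y ∈ {0, 2}; common: {2}.
  x = 4: f ≡ 0 at y ∈ {3}; g ≡ 0 at y ∈ ∅; common: ∅.
Collecting: common zeros = {(0, 4), (3, 2)}, so the count is 2.
Comparison with the Bézout bound: 2 ≤ 2 = deg(f)·deg(g), as expected for curves with no common component (the bound is attained).


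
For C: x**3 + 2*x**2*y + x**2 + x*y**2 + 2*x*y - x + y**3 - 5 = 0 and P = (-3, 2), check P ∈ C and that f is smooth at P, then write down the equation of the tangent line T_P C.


Tangent line at P: 4*x + 12*y - 12 = 0.

Step 1: f(-3, 2) = 0, so P lies on C.
Step 2: partial derivatives
  f_x(x, y) = 3*x**2 + 4*x*y + 2*x + y**2 + 2*y - 1, f_y(x, y) = 2*x**2 + 2*x*y + 2*x + 3*y**2.
  f_x(P) = 4, f_y(P) = 12 (gradient nonzero, so P is smooth).
Step 3: tangent line at P: 4·(x − -3) + 12·(y − 2) = 0.
Expanding: 4*x + 12*y - 12 = 0.


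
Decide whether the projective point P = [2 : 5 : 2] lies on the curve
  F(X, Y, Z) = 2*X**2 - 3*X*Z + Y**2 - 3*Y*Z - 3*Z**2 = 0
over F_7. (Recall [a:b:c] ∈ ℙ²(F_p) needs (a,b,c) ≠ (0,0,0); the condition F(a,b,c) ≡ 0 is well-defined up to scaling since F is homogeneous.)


F(2,5,2) ≡ 0 (mod 7); P is on the curve.

Evaluate F(2, 5, 2) term-by-term (mod 7).
  2*X**2 ↦ 2·4·1·1 = 8
  -3*X*Z ↦ -3·2·1·2 = -12
  Y**2 ↦ 1·1·25·1 = 25
  -3*Y*Z ↦ -3·1·5·2 = -30
  -3*Z**2 ↦ -3·1·1·4 = -12
Sum: F(2, 5, 2) = (8) + (-12) + (25) + (-30) + (-12) = -21.
Reducing mod 7: -21 ≡ 0 (mod 7).
Since F(a, b, c) ≡ 0 (mod 7), P lies on the curve.


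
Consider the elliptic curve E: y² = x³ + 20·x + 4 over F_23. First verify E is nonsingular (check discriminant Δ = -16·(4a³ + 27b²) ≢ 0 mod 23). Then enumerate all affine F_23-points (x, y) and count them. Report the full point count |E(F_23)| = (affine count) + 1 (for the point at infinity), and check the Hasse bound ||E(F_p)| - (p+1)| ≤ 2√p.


Affine points = {(0, 2), (0, 21), (1, 5), (1, 18), (2, 11), (2, 12), (6, 8), (6, 15), (7, 2), (7, 21), (8, 3), (8, 20), (9, 4), (9, 19), (10, 10), (10, 13), (13, 0), (16, 2), (16, 21), (17, 6), (17, 17), (18, 3), (18, 20), (20, 3), (20, 20), (21, 5), (21, 18), (22, 11), (22, 12)}; affine count = 29; |E(F_23)| = 30.

Discriminant check: Δ ∝ 4a³ + 27b² = 4·20³ + 27·4² = 4·8000 + 27·16 ≡ 2 (mod 23). Nonzero ⇒ E is nonsingular.
For each x ∈ F_23, compute rhs = x³ + 20·x + 4 mod 23, then count y ∈ F_23 with y² ≡ rhs.
  x = 0: rhs = 4, matching y values: 2, 21 (2 points).
  x = 1: rhs = 2, matching y values: 5, 18 (2 points).
  x = 2: rhs = 6, matching y values: 11, 12 (2 points).
  x = 3: rhs = 22, matching y values: none (0 points).
  x = 4: rhs = 10, matching y values: none (0 points).
  x = 5: rhs = 22, matching y values: none (0 points).
  x = 6: rhs = 18, matching y values: 8, 15 (2 points).
  x = 7: rhs = 4, matching y values: 2, 21 (2 points).
  x = 8: rhs = 9, matching y values: 3, 20 (2 points).
  x = 9: rhs = 16, matching y values: 4, 19 (2 points).
  x = 10: rhs = 8, matching y values: 10, 13 (2 points).
  x = 11: rhs = 14, matching y values: none (0 points).
  x = 12: rhs = 17, matching y values: none (0 points).
  x = 13: rhs = 0, matching y values: 0 (1 points).
  x = 14: rhs = 15, matching y values: none (0 points).
  x = 15: rhs = 22, matching y values: none (0 points).
  x = 16: rhs = 4, matching y values: 2, 21 (2 points).
  x = 17: rhs = 13, matching y values: 6, 17 (2 points).
  x = 18: rhs = 9, matching y values: 3, 20 (2 points).
  x = 19: rhs = 21, matching y values: none (0 points).
  x = 20: rhs = 9, matching y values: 3, 20 (2 points).
  x = 21: rhs = 2, matching y values: 5, 18 (2 points).
  x = 22: rhs = 6, matching y values: 11, 12 (2 points).
Total affine count: 29.
Full point count |E(F_23)| = 29 + 1 = 30.
Hasse bound: |30 − (23+1)| = |6| = 6 ≤ 2√23 ≈ 9.5917 ✓.


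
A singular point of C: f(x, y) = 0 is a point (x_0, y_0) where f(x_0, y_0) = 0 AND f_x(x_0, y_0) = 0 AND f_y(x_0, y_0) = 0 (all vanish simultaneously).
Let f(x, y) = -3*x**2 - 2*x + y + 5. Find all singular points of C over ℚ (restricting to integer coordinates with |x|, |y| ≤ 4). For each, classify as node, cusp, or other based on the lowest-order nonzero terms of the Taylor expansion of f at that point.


No singular points in the scanned grid; C is smooth there.

Compute partial derivatives:
  f_x = -6*x - 2.
  f_y = 1.
f_y = 1 is a nonzero constant, so f_y never vanishes: no point (x, y) can satisfy f = f_x = f_y = 0. In particular no (x, y) ∈ {−4, ..., 4}² is singular; the curve is smooth.


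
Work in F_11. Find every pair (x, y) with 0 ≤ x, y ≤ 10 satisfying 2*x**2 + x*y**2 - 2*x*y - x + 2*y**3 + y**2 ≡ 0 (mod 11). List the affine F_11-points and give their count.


Affine F_11-points: {(0, 0), (0, 5), (2, 10), (4, 5), (6, 0), (8, 10)}; count = 6.

For each of the 121 pairs (x, y) ∈ F_11², evaluate f(x, y) mod 11. Record the zeros.
  x = 0: [0↦0, 1↦3, 2↦9, 3↦8, 4↦1, 5↦0, 6↦6, 7↦9, 8↦10, 9↦10, 10↦10]  zeros at y ∈ {0, 5}
  x = 1: [0↦1, 1↦3, 2↦10, 3↦1, 4↦10, 5↦5, 6↦9, 7↦1, 8↦4, 9↦8, 10↦3]  zeros at y ∈ ∅
  x = 2: [0↦6, 1↦7, 2↦4, 3↦9, 4↦1, 5↦3, 6↦5, 7↦8, 8↦2, 9↦10, 10↦0]  zeros at y ∈ {10}
  x = 3: [0↦4, 1↦4, 2↦2, 3↦10, 4↦7, 5↦5, 6↦5, 7↦8, 8↦4, 9↦5, 10↦1]  zeros at y ∈ ∅
  x = 4: [0↦6, 1↦5, 2↦4, 3↦4, 4↦6, 5↦0, 6↦9, 7↦1, 8↦10, 9↦4, 10↦6]  zeros at y ∈ {5}
  x = 5: [0↦1, 1↦10, 2↦10, 3↦2, 4↦9, 5↦10, 6↦6, 7↦9, 8↦9, 9↦7, 10↦4]  zeros at y ∈ ∅
  x = 6: [0↦0, 1↦8, 2↦9, 3↦4, 4↦5, 5↦2, 6↦7, 7↦10, 8↦1, 9↦3, 10↦6]  zeros at y ∈ {0}
  x = 7: [0↦3, 1↦10, 2↦1, 3↦10, 4↦5, 5↦9, 6↦1, 7↦4, 8↦8, 9↦3, 10↦1]  zeros at y ∈ ∅
  x = 8: [0↦10, 1↦5, 2↦8, 3↦9, 4↦9, 5↦9, 6↦10, 7↦2, 8↦8, 9↦7, 10↦0]  zeros at y ∈ {10}
  x = 9: [0↦10, 1↦4, 2↦8, 3↦1, 4↦6, 5↦2, 6↦1, 7↦4, 8↦1, 9↦4, 10↦3]  zeros at y ∈ ∅
  x = 10: [0↦3, 1↦7, 2↦1, 3↦8, 4↦7, 5↦10, 6↦7, 7↦10, 8↦9, 9↦5, 10↦10]  zeros at y ∈ ∅
Collecting zeros: affine points = {(0, 0), (0, 5), (2, 10), (4, 5), (6, 0), (8, 10)}.
Total count |C(F_11)_aff| = 6.


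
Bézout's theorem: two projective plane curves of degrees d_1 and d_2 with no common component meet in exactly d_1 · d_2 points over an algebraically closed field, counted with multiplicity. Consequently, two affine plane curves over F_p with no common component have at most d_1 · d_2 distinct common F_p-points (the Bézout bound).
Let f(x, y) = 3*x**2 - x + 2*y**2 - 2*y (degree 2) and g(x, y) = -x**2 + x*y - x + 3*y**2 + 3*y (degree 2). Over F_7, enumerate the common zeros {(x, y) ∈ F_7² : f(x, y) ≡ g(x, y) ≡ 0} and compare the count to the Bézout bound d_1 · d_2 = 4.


Common zeros: {(0, 0), (4, 3), (6, 4)}; count = 3; Bézout bound = 4.

deg(f) = 2, deg(g) = 2, so Bézout bound = 4.
Scan x ∈ F_7. For each x, list the y ∈ F_7 with f(x, y) ≡ 0 and those with g(x, y) ≡ 0 (mod 7); the common zeros in that column are the intersection.
  x = 0: f ≡ 0 at y ∈ {0, 1}; g ≡ 0 at y ∈ {0, 6}; common: {0}.
  x = 1: f ≡ 0 at y ∈ {3, 5}; g ≡ 0 at y ∈ ∅; common: ∅.
  x = 2: f ≡ 0 at y ∈ {2, 6}; g ≡ 0 at y ∈ ∅; common: ∅.
  x = 3: f ≡ 0 at y ∈ {2, 6}; g ≡ 0 at y ∈ ∅; common: ∅.
  x = 4: f ≡ 0 at y ∈ {3, 5}; g ≡ 0 at y ∈ {3, 4}; common: {3}.
  x = 5: f ≡ 0 at y ∈ {0, 1}; g ≡ 0 at y ∈ {3, 6}; common: ∅.
  x = 6: f ≡ 0 at y ∈ {4}; g ≡ 0 at y ∈ {0, 4}; common: {4}.
Collecting: common zeros = {(0, 0), (4, 3), (6, 4)}, so the count is 3.
Comparison with the Bézout bound: 3 ≤ 4 = deg(f)·deg(g), as expected for curves with no common component (the affine F_7-count falls short of the bound because intersections may lie at infinity, over extension fields, or carry multiplicity).


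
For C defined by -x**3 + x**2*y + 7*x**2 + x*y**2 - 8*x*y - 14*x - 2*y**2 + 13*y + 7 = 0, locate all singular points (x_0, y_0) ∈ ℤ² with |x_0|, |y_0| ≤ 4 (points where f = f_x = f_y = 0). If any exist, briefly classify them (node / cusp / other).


Singular points: {(3, 1)}; classification: node.

Compute partial derivatives:
  f_x = -3*x**2 + 2*x*y + 14*x + y**2 - 8*y - 14.
  f_y = x**2 + 2*x*y - 8*x - 4*y + 13.
Scan x_0 ∈ {−4, ..., 4}. For each x_0, f_y(x_0, y) is a polynomial in y; find its integer roots y ∈ {−4, ..., 4}, then test f_x and f at those candidates.
  x = -4: f_y(-4, y) = 61 - 12*y; no integer root y with |y| ≤ 4.
  x = -3: f_y(-3, y) = 46 - 10*y; no integer root y with |y| ≤ 4.
  x = -2: f_y(-2, y) = 33 - 8*y; no integer root y with |y| ≤ 4.
  x = -1: f_y(-1, y) = 22 - 6*y; no integer root y with |y| ≤ 4.
  x = 0: f_y(0, y) = 13 - 4*y; no integer root y with |y| ≤ 4.
  x = 1: f_y(1, y) = 6 - 2*y; vanishes at y ∈ {3}. (1, 3): f_x = -12 ≠ 0.
  x = 2: f_y(2, y) = 1; no integer root y with |y| ≤ 4.
  x = 3: f_y(3, y) = 2*y - 2; vanishes at y ∈ {1}. (3, 1): f_x = 0, f = 0 — SINGULAR.
  x = 4: f_y(4, y) = 4*y - 3; no integer root y with |y| ≤ 4.
Only singular point on the grid: (3, 1).
Classify: substitute x = 3 + u, y = 1 + v and expand: f = -u**3 + u**2*v - u**2 + u*v**2 + v**2.
No constant or linear terms (consistent with a singular point). Quadratic part: -u**2 + v**2. Cubic part: -u**3 + u**2*v + u*v**2.
The quadratic part v**2 - u**2 = (v − u)(v + u) splits into two distinct linear factors, so there are two distinct tangent lines y − 1 = ±(x − 3) — this is a node (ordinary double point).
Classification: node.


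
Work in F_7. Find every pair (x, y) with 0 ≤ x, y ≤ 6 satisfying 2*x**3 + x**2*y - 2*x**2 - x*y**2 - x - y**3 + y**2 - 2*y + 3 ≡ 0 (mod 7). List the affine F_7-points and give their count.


Affine F_7-points: {(0, 3), (0, 6), (1, 1), (1, 3), (2, 3), (2, 4), (2, 6), (3, 6), (4, 1), (4, 5), (6, 0), (6, 1)}; count = 12.

For each of the 49 pairs (x, y) ∈ F_7², evaluate f(x, y) mod 7. Record the zeros.
  x = 0: [0↦3, 1↦1, 2↦2, 3↦0, 4↦3, 5↦5, 6↦0]  zeros at y ∈ {3, 6}
  x = 1: [0↦2, 1↦0, 2↦6, 3↦0, 4↦4, 5↦5, 6↦4]  zeros at y ∈ {1, 3}
  x = 2: [0↦2, 1↦2, 2↦1, 3↦0, 4↦0, 5↦2, 6↦0]  zeros at y ∈ {3, 4, 6}
  x = 3: [0↦1, 1↦5, 2↦6, 3↦5, 4↦3, 5↦1, 6↦0]  zeros at y ∈ {6}
  x = 4: [0↦4, 1↦0, 2↦5, 3↦6, 4↦4, 5↦0, 6↦2]  zeros at y ∈ {1, 5}
  x = 5: [0↦2, 1↦6, 2↦3, 3↦1, 4↦1, 5↦4, 6↦4]  zeros at y ∈ ∅
  x = 6: [0↦0, 1↦0, 2↦5, 3↦2, 4↦6, 5↦4, 6↦4]  zeros at y ∈ {0, 1}
Collecting zeros: affine points = {(0, 3), (0, 6), (1, 1), (1, 3), (2, 3), (2, 4), (2, 6), (3, 6), (4, 1), (4, 5), (6, 0), (6, 1)}.
Total count |C(F_7)_aff| = 12.


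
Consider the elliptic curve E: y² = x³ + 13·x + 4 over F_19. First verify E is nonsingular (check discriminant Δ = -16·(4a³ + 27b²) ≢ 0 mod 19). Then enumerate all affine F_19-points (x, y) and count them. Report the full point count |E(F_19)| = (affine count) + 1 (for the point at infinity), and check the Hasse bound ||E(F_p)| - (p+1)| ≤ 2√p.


Affine points = {(0, 2), (0, 17), (2, 0), (4, 5), (4, 14), (5, 2), (5, 17), (7, 1), (7, 18), (12, 8), (12, 11), (14, 2), (14, 17), (18, 3), (18, 16)}; affine count = 15; |E(F_19)| = 16.

Discriminant check: Δ ∝ 4a³ + 27b² = 4·13³ + 27·4² = 4·2197 + 27·16 ≡ 5 (mod 19). Nonzero ⇒ E is nonsingular.
For each x ∈ F_19, compute rhs = x³ + 13·x + 4 mod 19, then count y ∈ F_19 with y² ≡ rhs.
  x = 0: rhs = 4, matching y values: 2, 17 (2 points).
  x = 1: rhs = 18, matching y values: none (0 points).
  x = 2: rhs = 0, matching y values: 0 (1 points).
  x = 3: rhs = 13, matching y values: none (0 points).
  x = 4: rhs = 6, matching y values: 5, 14 (2 points).
  x = 5: rhs = 4, matching y values: 2, 17 (2 points).
  x = 6: rhs = 13, matching y values: none (0 points).
  x = 7: rhs = 1, matching y values: 1, 18 (2 points).
  x = 8: rhs = 12, matching y values: none (0 points).
  x = 9: rhs = 14, matching y values: none (0 points).
  x = 10: rhs = 13, matching y values: none (0 points).
  x = 11: rhs = 15, matching y values: none (0 points).
  x = 12: rhs = 7, matching y values: 8, 11 (2 points).
  x = 13: rhs = 14, matching y values: none (0 points).
  x = 14: rhs = 4, matching y values: 2, 17 (2 points).
  x = 15: rhs = 2, matching y values: none (0 points).
  x = 16: rhs = 14, matching y values: none (0 points).
  x = 17: rhs = 8, matching y values: none (0 points).
  x = 18: rhs = 9, matching y values: 3, 16 (2 points).
Total affine count: 15.
Full point count |E(F_19)| = 15 + 1 = 16.
Hasse bound: |16 − (19+1)| = |-4| = 4 ≤ 2√19 ≈ 8.7178 ✓.


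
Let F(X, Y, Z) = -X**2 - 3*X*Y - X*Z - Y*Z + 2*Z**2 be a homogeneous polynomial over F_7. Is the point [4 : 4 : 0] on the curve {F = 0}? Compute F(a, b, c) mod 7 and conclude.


F(4,4,0) ≡ 6 (mod 7); P is NOT on the curve.

Evaluate F(4, 4, 0) term-by-term (mod 7).
  -X**2 ↦ -1·16·1·1 = -16
  -3*X*Y ↦ -3·4·4·1 = -48
  -X*Z ↦ -1·4·1·0 = 0
  -Y*Z ↦ -1·1·4·0 = 0
  2*Z**2 ↦ 2·1·1·0 = 0
Sum: F(4, 4, 0) = (-16) + (-48) + (0) + (0) + (0) = -64.
Reducing mod 7: -64 ≡ 6 (mod 7).
Since F(a, b, c) ≡ 6 ≠ 0 (mod 7), P does NOT lie on the curve.


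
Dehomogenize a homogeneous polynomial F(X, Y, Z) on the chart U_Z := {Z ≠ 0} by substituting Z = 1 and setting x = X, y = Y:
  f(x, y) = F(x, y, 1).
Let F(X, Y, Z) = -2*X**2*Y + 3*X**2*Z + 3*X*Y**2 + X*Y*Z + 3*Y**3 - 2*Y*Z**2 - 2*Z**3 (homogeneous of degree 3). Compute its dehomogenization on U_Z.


f(x, y) = -2*x**2*y + 3*x**2 + 3*x*y**2 + x*y + 3*y**3 - 2*y - 2

On U_Z we set Z = 1. Each monomial c·X^i·Y^j·Z^k in F becomes c·x^i·y^j·1^k = c·x^i·y^j.
Substituting Z = 1: F(X, Y, 1) = -2*x**2*y + 3*x**2 + 3*x*y**2 + x*y + 3*y**3 - 2*y - 2.
Note: deg(f) ≤ deg(F) = 3; strict inequality happens when F is divisible by Z (lost terms).


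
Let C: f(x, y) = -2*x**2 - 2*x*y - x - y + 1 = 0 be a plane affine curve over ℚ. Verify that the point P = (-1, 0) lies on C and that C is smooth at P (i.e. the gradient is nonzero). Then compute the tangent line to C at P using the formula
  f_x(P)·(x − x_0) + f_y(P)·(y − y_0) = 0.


Tangent line at P: 3*x + y + 3 = 0.

Step 1: f(-1, 0) = 0, so P lies on C.
Step 2: partial derivatives
  f_x(x, y) = -4*x - 2*y - 1, f_y(x, y) = -2*x - 1.
  f_x(P) = 3, f_y(P) = 1 (gradient nonzero, so P is smooth).
Step 3: tangent line at P: 3·(x − -1) + 1·(y − 0) = 0.
Expanding: 3*x + y + 3 = 0.


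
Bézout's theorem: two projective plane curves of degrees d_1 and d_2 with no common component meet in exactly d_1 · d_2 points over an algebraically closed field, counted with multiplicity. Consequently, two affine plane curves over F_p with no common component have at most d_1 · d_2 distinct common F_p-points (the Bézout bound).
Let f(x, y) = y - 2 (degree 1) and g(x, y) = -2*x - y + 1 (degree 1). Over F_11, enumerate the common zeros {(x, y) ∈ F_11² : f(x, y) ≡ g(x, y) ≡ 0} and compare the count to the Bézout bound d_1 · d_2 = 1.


Common zeros: {(5, 2)}; count = 1; Bézout bound = 1.

deg(f) = 1, deg(g) = 1, so Bézout bound = 1.
Scan x ∈ F_11. For each x, list the y ∈ F_11 with f(x, y) ≡ 0 and those with g(x, y) ≡ 0 (mod 11); the common zeros in that column are the intersection.
  x = 0: f ≡ 0 at y ∈ {2}; g ≡ 0 at y ∈ {1}; common: ∅.
  x = 1: f ≡ 0 at y ∈ {2}; g ≡ 0 at y ∈ {10}; common: ∅.
  x = 2: f ≡ 0 at y ∈ {2}; g ≡ 0 at y ∈ {8}; common: ∅.
  x = 3: f ≡ 0 at y ∈ {2}; g ≡ 0 at y ∈ {6}; common: ∅.
  x = 4: f ≡ 0 at y ∈ {2}; g ≡ 0 at y ∈ {4}; common: ∅.
  x = 5: f ≡ 0 at y ∈ {2}; g ≡ 0 at y ∈ {2}; common: {2}.
  x = 6: f ≡ 0 at y ∈ {2}; g ≡ 0 at y ∈ {0}; common: ∅.
  x = 7: f ≡ 0 at y ∈ {2}; g ≡ 0 at y ∈ {9}; common: ∅.
  x = 8: f ≡ 0 at y ∈ {2}; g ≡ 0 at y ∈ {7}; common: ∅.
  x = 9: f ≡ 0 at y ∈ {2}; g ≡ 0 at y ∈ {5}; common: ∅.
  x = 10: f ≡ 0 at y ∈ {2}; g ≡ 0 at y ∈ {3}; common: ∅.
Collecting: common zeros = {(5, 2)}, so the count is 1.
Comparison with the Bézout bound: 1 ≤ 1 = deg(f)·deg(g), as expected for curves with no common component (the bound is attained).
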